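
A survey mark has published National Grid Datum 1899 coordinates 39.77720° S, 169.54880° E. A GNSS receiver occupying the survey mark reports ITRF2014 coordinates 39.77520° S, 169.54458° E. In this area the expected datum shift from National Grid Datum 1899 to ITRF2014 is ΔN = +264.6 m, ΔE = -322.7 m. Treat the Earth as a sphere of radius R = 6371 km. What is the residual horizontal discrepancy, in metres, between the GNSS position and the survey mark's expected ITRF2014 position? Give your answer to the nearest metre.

Observed coordinate differences: Δφ = +0.00200°, Δλ = -0.00422°.
Converting to metres (1° lat = 111195 m, cos φ = 0.768538): observed ΔN = 222.4 m, observed ΔE = -360.6 m.
Subtracting the expected shift leaves a residual of 222.4 − (264.6) = -42.2 m north and -360.6 − (-322.7) = -37.9 m east.
Residual distance = √((-42.2)² + (-37.9)²) = 56.7 m.

57 m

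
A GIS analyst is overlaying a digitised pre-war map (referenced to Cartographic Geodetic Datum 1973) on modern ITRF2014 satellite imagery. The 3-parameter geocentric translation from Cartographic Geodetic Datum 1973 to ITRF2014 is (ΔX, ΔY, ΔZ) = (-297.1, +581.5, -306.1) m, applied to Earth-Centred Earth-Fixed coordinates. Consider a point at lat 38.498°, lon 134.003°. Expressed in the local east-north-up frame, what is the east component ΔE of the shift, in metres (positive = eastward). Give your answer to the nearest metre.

ΔE = -190 m

At φ = 38.498°, λ = 134.003°: sin φ = 0.622487, cos φ = 0.782630, sin λ = 0.719303, cos λ = -0.694696.
ΔE = −sin λ·ΔX + cos λ·ΔY = −(0.719303)·(-297.1) + (-0.694696)·(581.5) = -190.26 m.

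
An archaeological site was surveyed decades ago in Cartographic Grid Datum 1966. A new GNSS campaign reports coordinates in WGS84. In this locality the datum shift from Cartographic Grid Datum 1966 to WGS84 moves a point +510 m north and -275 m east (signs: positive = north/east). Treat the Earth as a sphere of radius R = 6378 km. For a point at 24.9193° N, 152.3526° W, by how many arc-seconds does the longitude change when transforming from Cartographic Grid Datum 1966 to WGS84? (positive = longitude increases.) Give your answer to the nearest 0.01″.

At latitude 24.9193°, cos φ = 0.906902.
One radian of longitude at latitude φ spans R cos φ, so Δλ = ΔE / (R cos φ) = -275.0 / (6378000 × 0.906902) = -4.7543e-05 rad = -9.806″.

Δλ = -9.81″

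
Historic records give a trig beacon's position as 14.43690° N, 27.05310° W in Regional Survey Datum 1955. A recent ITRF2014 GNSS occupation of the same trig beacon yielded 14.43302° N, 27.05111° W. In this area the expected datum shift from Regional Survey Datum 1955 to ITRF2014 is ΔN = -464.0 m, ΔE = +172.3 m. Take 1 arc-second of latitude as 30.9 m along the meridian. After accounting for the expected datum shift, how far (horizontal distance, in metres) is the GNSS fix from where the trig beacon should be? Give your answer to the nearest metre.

53 m

Observed coordinate differences: Δφ = -0.00388°, Δλ = +0.00199°.
Converting to metres (1° lat = 111240 m, cos φ = 0.968423): observed ΔN = -431.6 m, observed ΔE = 214.4 m.
Subtracting the expected shift leaves a residual of -431.6 − (-464.0) = 32.4 m north and 214.4 − (172.3) = 42.1 m east.
Residual distance = √(32.4² + 42.1²) = 53.1 m.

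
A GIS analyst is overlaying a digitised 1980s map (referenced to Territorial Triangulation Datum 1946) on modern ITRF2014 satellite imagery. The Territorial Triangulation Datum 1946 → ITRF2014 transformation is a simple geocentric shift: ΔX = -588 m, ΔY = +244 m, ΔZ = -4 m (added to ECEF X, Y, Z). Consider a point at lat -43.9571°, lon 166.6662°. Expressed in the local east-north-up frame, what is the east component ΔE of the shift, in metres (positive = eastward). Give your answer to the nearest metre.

ΔE = -102 m

At φ = -43.9571°, λ = 166.6662°: sin φ = -0.694120, cos φ = 0.719860, sin λ = 0.230624, cos λ = -0.973043.
ΔE = −sin λ·ΔX + cos λ·ΔY = −(0.230624)·(-588) + (-0.973043)·(244) = -101.82 m.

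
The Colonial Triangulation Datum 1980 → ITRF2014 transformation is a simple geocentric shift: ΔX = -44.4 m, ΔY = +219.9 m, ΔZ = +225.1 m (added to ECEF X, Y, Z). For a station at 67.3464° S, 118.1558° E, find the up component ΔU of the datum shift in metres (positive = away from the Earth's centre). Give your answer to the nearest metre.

The local up (radial) axis is (cos φ cos λ, cos φ sin λ, sin φ), giving ΔU = 8.069 + 74.674 − 207.734 = -124.99 m.

ΔU = -125 m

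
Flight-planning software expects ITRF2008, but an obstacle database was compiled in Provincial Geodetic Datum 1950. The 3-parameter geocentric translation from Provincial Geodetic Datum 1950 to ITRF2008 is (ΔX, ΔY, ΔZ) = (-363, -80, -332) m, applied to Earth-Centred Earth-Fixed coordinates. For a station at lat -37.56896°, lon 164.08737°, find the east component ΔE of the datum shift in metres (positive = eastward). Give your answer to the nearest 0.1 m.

The local east axis at (φ, λ) is (−sin λ, cos λ, 0), so ΔE = −sin(164.08737°)·(-363) + cos(164.08737°)·(-80) = 176.46 m.

ΔE = 176.5 m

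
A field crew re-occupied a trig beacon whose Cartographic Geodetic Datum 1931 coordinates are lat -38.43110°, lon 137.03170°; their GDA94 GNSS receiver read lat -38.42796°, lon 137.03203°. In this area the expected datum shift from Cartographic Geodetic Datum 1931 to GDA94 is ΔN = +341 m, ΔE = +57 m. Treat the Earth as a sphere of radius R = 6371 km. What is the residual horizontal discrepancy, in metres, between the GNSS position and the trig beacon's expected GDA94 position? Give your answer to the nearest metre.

29 m

Observed coordinate differences: Δφ = +0.00314°, Δλ = +0.00033°.
Converting to metres (1° lat = 111195 m, cos φ = 0.783356): observed ΔN = 349.2 m, observed ΔE = 28.7 m.
Subtracting the expected shift leaves a residual of 349.2 − (341) = 8.2 m north and 28.7 − (57) = -28.3 m east.
Residual distance = √(8.2² + (-28.3)²) = 29.4 m.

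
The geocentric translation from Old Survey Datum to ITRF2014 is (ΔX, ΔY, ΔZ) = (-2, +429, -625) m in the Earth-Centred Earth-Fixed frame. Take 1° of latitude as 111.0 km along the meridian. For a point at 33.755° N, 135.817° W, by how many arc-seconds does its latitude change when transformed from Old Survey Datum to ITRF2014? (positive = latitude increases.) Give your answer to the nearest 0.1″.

Δφ = -11.5″

sin φ = 0.555643, cos φ = 0.831421, sin λ = -0.696952, cos λ = -0.717117.
North component: ΔN = −sin φ cos λ·ΔX − sin φ sin λ·ΔY + cos φ·ΔZ = −(0.555643)(-0.717117)(-2) − (0.555643)(-0.696952)(429) + (0.831421)(-625) = -354.30 m.
1° of latitude spans 111000 m, so Δφ = -354.30 / 111000 × 3600 = -11.491″.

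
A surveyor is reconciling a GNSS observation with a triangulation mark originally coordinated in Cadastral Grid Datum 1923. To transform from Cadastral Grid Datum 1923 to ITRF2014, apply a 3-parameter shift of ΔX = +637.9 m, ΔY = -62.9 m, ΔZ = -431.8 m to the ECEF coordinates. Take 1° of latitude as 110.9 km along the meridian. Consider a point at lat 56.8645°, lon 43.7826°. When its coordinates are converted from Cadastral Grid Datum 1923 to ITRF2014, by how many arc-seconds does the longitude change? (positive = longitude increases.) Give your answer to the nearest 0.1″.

sin φ = 0.837380, cos φ = 0.546621, sin λ = 0.691924, cos λ = 0.721970.
East component: ΔE = −sin λ·ΔX + cos λ·ΔY = −(0.691924)(637.9) + (0.721970)(-62.9) = -486.79 m.
1° of latitude spans 110900 m; at latitude φ, 1° of longitude spans that × cos φ = 60620.3 m, so Δλ = -486.79 / 60620.3 × 3600 = -28.909″.

Δλ = -28.9″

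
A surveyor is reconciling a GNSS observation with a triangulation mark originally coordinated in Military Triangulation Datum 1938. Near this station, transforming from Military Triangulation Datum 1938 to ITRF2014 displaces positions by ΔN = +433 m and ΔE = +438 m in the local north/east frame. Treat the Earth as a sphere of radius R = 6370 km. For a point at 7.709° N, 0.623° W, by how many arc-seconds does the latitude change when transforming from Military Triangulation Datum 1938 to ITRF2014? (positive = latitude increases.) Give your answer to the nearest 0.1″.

On a sphere of radius R, 1 rad of latitude = R, so Δφ = ΔN / R = 433.0 / 6370000 = 6.7975e-05 rad = 14.021″.

Δφ = 14.0″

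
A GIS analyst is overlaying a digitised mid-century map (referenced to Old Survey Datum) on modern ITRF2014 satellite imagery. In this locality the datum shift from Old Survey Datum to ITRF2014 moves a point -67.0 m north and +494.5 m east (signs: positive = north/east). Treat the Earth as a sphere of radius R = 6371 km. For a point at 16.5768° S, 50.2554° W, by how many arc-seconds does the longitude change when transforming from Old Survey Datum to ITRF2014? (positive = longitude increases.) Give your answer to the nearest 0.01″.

At latitude -16.5768°, cos φ = 0.958438.
One radian of longitude at latitude φ spans R cos φ, so Δλ = ΔE / (R cos φ) = 494.5 / (6371000 × 0.958438) = 8.0983e-05 rad = 16.704″.

Δλ = 16.70″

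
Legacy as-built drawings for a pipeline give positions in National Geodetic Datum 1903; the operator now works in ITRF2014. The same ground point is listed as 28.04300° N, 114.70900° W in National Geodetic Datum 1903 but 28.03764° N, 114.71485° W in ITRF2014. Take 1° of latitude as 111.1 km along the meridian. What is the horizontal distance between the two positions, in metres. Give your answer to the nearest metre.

Δφ = 28.03764° − 28.04300° = -0.00536°; Δλ = -114.71485° − -114.70900° = -0.00585°.
ΔN = Δφ × 111100 = -595.5 m; ΔE = Δλ × 111100 × cos(28.04300°) = -0.00585 × 111100 × 0.882595 = -573.6 m.
Distance = √(ΔE² + ΔN²) = √((-573.6)² + (-595.5)²) = 826.8 m.

827 m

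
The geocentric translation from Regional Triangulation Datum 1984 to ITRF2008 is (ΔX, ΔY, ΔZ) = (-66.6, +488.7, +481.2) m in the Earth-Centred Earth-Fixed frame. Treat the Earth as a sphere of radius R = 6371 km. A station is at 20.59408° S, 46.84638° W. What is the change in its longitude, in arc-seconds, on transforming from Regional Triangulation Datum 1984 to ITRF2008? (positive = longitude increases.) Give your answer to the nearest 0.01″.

sin φ = -0.351745, cos φ = 0.936096, sin λ = -0.729523, cos λ = 0.683957.
East component: ΔE = −sin λ·ΔX + cos λ·ΔY = −(-0.729523)(-66.6) + (0.683957)(488.7) = 285.66 m.
1° of latitude spans πR/180 = 111195 m; at latitude φ, 1° of longitude spans that × cos φ = 104089.1 m, so Δλ = 285.66 / 104089.1 × 3600 = 9.880″.

Δλ = 9.88″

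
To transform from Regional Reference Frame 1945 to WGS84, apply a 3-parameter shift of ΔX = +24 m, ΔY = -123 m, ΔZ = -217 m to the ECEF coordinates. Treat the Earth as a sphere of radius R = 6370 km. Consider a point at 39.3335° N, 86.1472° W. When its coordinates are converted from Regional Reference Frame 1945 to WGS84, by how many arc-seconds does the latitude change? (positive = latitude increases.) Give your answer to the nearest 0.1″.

Δφ = -8.0″

sin φ = 0.633833, cos φ = 0.773470, sin λ = -0.997740, cos λ = 0.067193.
North component: ΔN = −sin φ cos λ·ΔX − sin φ sin λ·ΔY + cos φ·ΔZ = −(0.633833)(0.067193)(24) − (0.633833)(-0.997740)(-123) + (0.773470)(-217) = -246.65 m.
1° of latitude spans πR/180 = 111177 m, so Δφ = -246.65 / 111177 × 3600 = -7.987″.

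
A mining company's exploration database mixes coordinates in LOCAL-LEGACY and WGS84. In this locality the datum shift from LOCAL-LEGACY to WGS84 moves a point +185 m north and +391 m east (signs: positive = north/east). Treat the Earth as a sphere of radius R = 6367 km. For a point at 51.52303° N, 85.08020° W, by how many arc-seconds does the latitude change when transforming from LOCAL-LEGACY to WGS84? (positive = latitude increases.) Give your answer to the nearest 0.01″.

On a sphere of radius R, 1 rad of latitude = R, so Δφ = ΔN / R = 185.0 / 6367000 = 2.9056e-05 rad = 5.993″.

Δφ = 5.99″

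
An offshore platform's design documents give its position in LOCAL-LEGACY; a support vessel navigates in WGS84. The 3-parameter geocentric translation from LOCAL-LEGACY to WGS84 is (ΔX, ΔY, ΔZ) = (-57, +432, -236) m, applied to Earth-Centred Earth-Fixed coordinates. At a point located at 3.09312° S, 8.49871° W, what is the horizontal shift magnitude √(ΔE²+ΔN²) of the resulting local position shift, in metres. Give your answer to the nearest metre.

At φ = -3.09312°, λ = -8.49871°: sin φ = -0.053959, cos φ = 0.998543, sin λ = -0.147787, cos λ = 0.989019.
ΔE = −sin λ·ΔX + cos λ·ΔY = −(-0.147787)·(-57) + (0.989019)·(432) = 418.83 m.
ΔN = −sin φ cos λ·ΔX − sin φ sin λ·ΔY + cos φ·ΔZ = −(-0.053959)(0.989019)(-57) − (-0.053959)(-0.147787)(432) + (0.998543)(-236) = -242.14 m.
Horizontal magnitude = √(ΔE² + ΔN²) = √(418.83² + (-242.14)²) = 483.79 m.

484 m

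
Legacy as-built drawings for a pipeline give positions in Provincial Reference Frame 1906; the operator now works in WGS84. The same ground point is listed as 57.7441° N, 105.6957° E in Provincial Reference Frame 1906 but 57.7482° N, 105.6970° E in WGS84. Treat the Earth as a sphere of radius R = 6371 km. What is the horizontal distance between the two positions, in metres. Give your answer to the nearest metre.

Δφ = 57.7482° − 57.7441° = +0.0041°; Δλ = 105.6970° − 105.6957° = +0.0013°.
1° along a meridian = πR/180 = 111195 m.
ΔN = Δφ × 111195 = 455.9 m; ΔE = Δλ × 111195 × cos(57.7441°) = +0.0013 × 111195 × 0.533702 = 77.1 m.
Distance = √(ΔE² + ΔN²) = √(77.1² + 455.9²) = 462.4 m.

462 m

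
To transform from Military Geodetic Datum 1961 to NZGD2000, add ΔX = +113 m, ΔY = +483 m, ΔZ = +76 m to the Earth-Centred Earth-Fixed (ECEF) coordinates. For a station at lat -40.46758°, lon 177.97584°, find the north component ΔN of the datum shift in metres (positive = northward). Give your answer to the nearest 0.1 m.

ΔN = -4.4 m

The local north axis is (−sin φ cos λ, −sin φ sin λ, cos φ), giving ΔN = -73.293 + 11.072 + 57.819 = -4.40 m.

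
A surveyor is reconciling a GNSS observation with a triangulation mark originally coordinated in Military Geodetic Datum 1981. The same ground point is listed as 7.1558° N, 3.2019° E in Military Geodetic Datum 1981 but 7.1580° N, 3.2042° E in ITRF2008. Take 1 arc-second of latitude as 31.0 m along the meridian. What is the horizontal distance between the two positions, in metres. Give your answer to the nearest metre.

354 m

Δφ = 7.1580° − 7.1558° = +0.0022°; Δλ = 3.2042° − 3.2019° = +0.0023°.
1° of latitude = 3600 × 31.00 = 111600 m.
ΔN = Δφ × 111600 = 245.5 m; ΔE = Δλ × 111600 × cos(7.1558°) = +0.0023 × 111600 × 0.992211 = 254.7 m.
Distance = √(ΔE² + ΔN²) = √(254.7² + 245.5²) = 353.8 m.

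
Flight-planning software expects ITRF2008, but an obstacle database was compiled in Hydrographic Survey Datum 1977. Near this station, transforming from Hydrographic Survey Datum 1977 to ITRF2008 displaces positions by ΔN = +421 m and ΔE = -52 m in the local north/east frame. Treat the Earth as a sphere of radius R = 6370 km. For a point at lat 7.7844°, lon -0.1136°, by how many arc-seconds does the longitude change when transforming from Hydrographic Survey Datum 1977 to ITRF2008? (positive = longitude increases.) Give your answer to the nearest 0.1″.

At latitude 7.7844°, cos φ = 0.990785.
One radian of longitude at latitude φ spans R cos φ, so Δλ = ΔE / (R cos φ) = -52.0 / (6370000 × 0.990785) = -8.2392e-06 rad = -1.699″.

Δλ = -1.7″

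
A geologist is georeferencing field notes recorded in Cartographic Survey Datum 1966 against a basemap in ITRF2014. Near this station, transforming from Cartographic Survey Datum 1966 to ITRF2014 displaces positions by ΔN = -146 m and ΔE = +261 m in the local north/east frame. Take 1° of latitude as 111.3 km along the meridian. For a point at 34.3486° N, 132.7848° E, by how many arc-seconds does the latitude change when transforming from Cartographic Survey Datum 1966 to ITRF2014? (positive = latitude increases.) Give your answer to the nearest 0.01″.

1° of latitude = 111.3 km, so Δφ = -146.0 / 111300 = -0.0013118° = -4.722″.

Δφ = -4.72″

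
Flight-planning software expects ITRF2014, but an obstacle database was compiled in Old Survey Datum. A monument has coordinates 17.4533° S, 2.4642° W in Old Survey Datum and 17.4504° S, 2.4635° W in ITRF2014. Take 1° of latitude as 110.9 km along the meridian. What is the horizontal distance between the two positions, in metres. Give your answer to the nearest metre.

Δφ = -17.4504° − -17.4533° = +0.0029°; Δλ = -2.4635° − -2.4642° = +0.0007°.
ΔN = Δφ × 110900 = 321.6 m; ΔE = Δλ × 110900 × cos(-17.4533°) = +0.0007 × 110900 × 0.953962 = 74.1 m.
Distance = √(ΔE² + ΔN²) = √(74.1² + 321.6²) = 330.0 m.

330 m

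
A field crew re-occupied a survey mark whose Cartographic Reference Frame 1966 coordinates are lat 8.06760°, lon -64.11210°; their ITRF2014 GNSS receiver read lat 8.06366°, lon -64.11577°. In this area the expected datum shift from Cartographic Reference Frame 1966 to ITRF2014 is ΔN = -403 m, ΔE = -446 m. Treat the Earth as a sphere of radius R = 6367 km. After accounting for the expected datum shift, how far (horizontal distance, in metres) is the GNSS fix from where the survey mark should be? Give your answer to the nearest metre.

Observed coordinate differences: Δφ = -0.00394°, Δλ = -0.00367°.
Converting to metres (1° lat = 111125 m, cos φ = 0.990103): observed ΔN = -437.8 m, observed ΔE = -403.8 m.
Subtracting the expected shift leaves a residual of -437.8 − (-403) = -34.8 m north and -403.8 − (-446) = 42.2 m east.
Residual distance = √((-34.8)² + 42.2²) = 54.7 m.

55 m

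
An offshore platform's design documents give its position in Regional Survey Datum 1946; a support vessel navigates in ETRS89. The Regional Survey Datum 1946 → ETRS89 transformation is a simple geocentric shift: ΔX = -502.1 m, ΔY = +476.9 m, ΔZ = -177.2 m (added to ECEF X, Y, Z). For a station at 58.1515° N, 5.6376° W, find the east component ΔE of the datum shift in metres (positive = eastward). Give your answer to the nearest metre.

ΔE = 425 m

The local east axis at (φ, λ) is (−sin λ, cos λ, 0), so ΔE = −sin(-5.6376°)·(-502.1) + cos(-5.6376°)·476.9 = 425.27 m.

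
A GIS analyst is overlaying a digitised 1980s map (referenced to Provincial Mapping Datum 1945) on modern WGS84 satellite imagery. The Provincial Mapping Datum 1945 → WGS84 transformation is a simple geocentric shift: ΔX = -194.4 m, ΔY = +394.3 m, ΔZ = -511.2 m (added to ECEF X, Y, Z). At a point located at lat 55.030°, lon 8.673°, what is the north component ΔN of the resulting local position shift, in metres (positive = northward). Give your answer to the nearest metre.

At φ = 55.030°, λ = 8.673°: sin φ = 0.819452, cos φ = 0.573147, sin λ = 0.150795, cos λ = 0.988565.
ΔN = −sin φ cos λ·ΔX − sin φ sin λ·ΔY + cos φ·ΔZ = −(0.819452)(0.988565)(-194.4) − (0.819452)(0.150795)(394.3) + (0.573147)(-511.2) = -184.24 m.

ΔN = -184 m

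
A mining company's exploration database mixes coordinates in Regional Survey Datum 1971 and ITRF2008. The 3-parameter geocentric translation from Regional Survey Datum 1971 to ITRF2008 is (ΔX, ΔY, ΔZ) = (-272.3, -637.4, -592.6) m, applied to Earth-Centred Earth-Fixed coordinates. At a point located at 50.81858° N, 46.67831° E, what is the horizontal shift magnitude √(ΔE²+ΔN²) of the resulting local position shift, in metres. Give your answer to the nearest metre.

272 m

The local east axis at (φ, λ) is (−sin λ, cos λ, 0), so ΔE = −sin(46.67831°)·(-272.3) + cos(46.67831°)·(-637.4) = -239.21 m.
The local north axis is (−sin φ cos λ, −sin φ sin λ, cos φ), giving ΔN = 144.816 + 359.450 − 374.392 = 129.87 m.
Horizontal magnitude = √(ΔE² + ΔN²) = √((-239.21)² + 129.87²) = 272.20 m.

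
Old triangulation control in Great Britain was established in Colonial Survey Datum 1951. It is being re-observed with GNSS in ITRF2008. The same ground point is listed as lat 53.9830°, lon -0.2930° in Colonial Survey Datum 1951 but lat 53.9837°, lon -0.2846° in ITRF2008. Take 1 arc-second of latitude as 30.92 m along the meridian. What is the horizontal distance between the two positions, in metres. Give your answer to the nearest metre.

Δφ = 53.9837° − 53.9830° = +0.0007°; Δλ = -0.2846° − -0.2930° = +0.0084°.
1° of latitude = 3600 × 30.92 = 111312 m.
ΔN = Δφ × 111312 = 77.9 m; ΔE = Δλ × 111312 × cos(53.9830°) = +0.0084 × 111312 × 0.588025 = 549.8 m.
Distance = √(ΔE² + ΔN²) = √(549.8² + 77.9²) = 555.3 m.

555 m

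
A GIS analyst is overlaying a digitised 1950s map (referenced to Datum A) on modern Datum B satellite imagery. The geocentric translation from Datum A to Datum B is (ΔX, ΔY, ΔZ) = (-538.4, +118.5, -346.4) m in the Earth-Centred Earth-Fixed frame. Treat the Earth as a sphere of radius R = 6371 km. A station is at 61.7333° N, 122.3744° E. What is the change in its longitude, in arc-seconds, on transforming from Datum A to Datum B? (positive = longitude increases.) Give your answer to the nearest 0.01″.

sin φ = 0.880753, cos φ = 0.473576, sin λ = 0.844567, cos λ = -0.535449.
East component: ΔE = −sin λ·ΔX + cos λ·ΔY = −(0.844567)(-538.4) + (-0.535449)(118.5) = 391.26 m.
1° of latitude spans πR/180 = 111195 m; at latitude φ, 1° of longitude spans that × cos φ = 52659.3 m, so Δλ = 391.26 / 52659.3 × 3600 = 26.748″.

Δλ = 26.75″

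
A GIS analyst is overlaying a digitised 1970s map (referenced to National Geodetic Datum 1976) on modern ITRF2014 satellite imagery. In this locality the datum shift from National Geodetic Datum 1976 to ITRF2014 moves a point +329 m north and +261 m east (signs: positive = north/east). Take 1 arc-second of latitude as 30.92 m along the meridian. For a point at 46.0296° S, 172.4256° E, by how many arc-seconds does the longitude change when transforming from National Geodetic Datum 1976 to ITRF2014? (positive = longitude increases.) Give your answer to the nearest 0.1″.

Δλ = 12.2″

At latitude -46.0296°, cos φ = 0.694287.
1″ of longitude at this latitude = 30.92 × cos φ = 21.4673 m, so Δλ = 261.0 / 21.4673 = 12.158″.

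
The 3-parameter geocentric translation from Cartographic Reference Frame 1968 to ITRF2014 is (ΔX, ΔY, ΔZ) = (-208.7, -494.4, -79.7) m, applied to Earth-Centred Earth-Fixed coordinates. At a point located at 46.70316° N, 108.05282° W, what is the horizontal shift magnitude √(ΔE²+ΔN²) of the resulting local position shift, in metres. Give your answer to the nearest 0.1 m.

The local east axis at (φ, λ) is (−sin λ, cos λ, 0), so ΔE = −sin(-108.05282°)·(-208.7) + cos(-108.05282°)·(-494.4) = -45.21 m.
The local north axis is (−sin φ cos λ, −sin φ sin λ, cos φ), giving ΔN = -47.071 − 342.116 − 54.657 = -443.84 m.
Horizontal magnitude = √(ΔE² + ΔN²) = √((-45.21)² + (-443.84)²) = 446.14 m.

446.1 m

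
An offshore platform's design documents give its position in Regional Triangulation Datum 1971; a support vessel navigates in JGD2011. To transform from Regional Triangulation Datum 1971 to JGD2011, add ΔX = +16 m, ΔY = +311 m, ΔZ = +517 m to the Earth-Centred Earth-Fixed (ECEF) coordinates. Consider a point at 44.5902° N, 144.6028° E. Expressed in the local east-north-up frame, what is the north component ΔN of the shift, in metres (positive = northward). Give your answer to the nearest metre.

At φ = 44.5902°, λ = 144.6028°: sin φ = 0.702031, cos φ = 0.712146, sin λ = 0.579241, cos λ = -0.815156.
ΔN = −sin φ cos λ·ΔX − sin φ sin λ·ΔY + cos φ·ΔZ = −(0.702031)(-0.815156)(16) − (0.702031)(0.579241)(311) + (0.712146)(517) = 250.87 m.

ΔN = 251 m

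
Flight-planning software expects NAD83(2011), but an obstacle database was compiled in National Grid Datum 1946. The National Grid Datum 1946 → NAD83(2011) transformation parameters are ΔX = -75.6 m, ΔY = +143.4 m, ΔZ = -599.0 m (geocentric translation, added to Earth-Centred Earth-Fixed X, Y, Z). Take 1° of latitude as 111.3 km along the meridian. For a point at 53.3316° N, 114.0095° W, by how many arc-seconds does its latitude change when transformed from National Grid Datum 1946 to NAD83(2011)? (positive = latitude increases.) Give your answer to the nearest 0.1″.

Δφ = -9.0″

sin φ = 0.802105, cos φ = 0.597183, sin λ = -0.913478, cos λ = -0.406888.
North component: ΔN = −sin φ cos λ·ΔX − sin φ sin λ·ΔY + cos φ·ΔZ = −(0.802105)(-0.406888)(-75.6) − (0.802105)(-0.913478)(143.4) + (0.597183)(-599.0) = -277.32 m.
1° of latitude spans 111300 m, so Δφ = -277.32 / 111300 × 3600 = -8.970″.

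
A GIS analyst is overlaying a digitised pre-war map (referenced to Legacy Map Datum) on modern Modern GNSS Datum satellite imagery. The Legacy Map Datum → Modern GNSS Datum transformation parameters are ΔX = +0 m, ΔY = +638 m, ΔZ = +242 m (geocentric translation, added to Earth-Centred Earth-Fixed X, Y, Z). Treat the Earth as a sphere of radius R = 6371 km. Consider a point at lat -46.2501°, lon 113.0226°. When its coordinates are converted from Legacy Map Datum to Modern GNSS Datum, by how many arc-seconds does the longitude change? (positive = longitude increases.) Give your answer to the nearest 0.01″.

sin φ = -0.722365, cos φ = 0.691512, sin λ = 0.920351, cos λ = -0.391094.
East component: ΔE = −sin λ·ΔX + cos λ·ΔY = −(0.920351)(0) + (-0.391094)(638) = -249.52 m.
1° of latitude spans πR/180 = 111195 m; at latitude φ, 1° of longitude spans that × cos φ = 76892.6 m, so Δλ = -249.52 / 76892.6 × 3600 = -11.682″.

Δλ = -11.68″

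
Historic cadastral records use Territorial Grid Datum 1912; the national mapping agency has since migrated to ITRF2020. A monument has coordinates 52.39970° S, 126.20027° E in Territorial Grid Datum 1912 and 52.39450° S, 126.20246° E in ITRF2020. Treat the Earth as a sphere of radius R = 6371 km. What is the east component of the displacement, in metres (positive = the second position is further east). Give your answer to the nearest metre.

Δφ = -52.39450° − -52.39970° = +0.00520°; Δλ = 126.20246° − 126.20027° = +0.00219°.
1° along a meridian = πR/180 = 111195 m.
ΔN = Δφ × 111195 = 578.2 m; ΔE = Δλ × 111195 × cos(-52.39970°) = +0.00219 × 111195 × 0.610149 = 148.6 m.

ΔE = 149 m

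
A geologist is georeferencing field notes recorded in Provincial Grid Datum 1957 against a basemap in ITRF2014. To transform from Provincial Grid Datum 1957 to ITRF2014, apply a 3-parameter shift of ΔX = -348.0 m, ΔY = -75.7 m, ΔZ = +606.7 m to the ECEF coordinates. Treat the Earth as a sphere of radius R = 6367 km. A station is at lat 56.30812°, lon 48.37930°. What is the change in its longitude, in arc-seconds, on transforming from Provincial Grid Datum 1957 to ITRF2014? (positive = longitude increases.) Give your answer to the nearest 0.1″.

Δλ = 12.3″

sin φ = 0.832033, cos φ = 0.554727, sin λ = 0.747558, cos λ = 0.664196.
East component: ΔE = −sin λ·ΔX + cos λ·ΔY = −(0.747558)(-348.0) + (0.664196)(-75.7) = 209.87 m.
1° of latitude spans πR/180 = 111125 m; at latitude φ, 1° of longitude spans that × cos φ = 61644.0 m, so Δλ = 209.87 / 61644.0 × 3600 = 12.256″.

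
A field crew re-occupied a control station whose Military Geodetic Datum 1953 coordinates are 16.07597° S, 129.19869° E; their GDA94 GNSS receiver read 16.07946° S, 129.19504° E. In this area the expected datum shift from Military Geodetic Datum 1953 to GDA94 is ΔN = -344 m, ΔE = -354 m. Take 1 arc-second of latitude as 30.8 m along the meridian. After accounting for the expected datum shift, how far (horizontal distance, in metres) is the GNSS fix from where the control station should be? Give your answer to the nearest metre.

55 m

Observed coordinate differences: Δφ = -0.00349°, Δλ = -0.00365°.
Converting to metres (1° lat = 110880 m, cos φ = 0.960895): observed ΔN = -387.0 m, observed ΔE = -388.9 m.
Subtracting the expected shift leaves a residual of -387.0 − (-344) = -43.0 m north and -388.9 − (-354) = -34.9 m east.
Residual distance = √((-43.0)² + (-34.9)²) = 55.3 m.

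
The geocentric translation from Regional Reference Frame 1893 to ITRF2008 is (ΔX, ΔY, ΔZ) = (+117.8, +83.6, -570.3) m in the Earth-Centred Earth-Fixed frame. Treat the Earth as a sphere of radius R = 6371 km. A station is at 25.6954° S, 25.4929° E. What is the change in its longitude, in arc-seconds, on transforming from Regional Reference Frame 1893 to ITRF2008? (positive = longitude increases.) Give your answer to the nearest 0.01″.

sin φ = -0.433587, cos φ = 0.901112, sin λ = 0.430399, cos λ = 0.902639.
East component: ΔE = −sin λ·ΔX + cos λ·ΔY = −(0.430399)(117.8) + (0.902639)(83.6) = 24.76 m.
1° of latitude spans πR/180 = 111195 m; at latitude φ, 1° of longitude spans that × cos φ = 100199.1 m, so Δλ = 24.76 / 100199.1 × 3600 = 0.890″.

Δλ = 0.89″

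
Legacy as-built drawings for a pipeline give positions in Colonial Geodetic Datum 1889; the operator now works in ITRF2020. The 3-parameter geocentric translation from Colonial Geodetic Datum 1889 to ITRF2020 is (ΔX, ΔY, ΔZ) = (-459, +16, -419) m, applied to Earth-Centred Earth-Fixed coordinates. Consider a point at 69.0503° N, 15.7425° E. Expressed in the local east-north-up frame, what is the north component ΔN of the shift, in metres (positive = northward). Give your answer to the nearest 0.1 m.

ΔN = 258.7 m

The local north axis is (−sin φ cos λ, −sin φ sin λ, cos φ), giving ΔN = 412.579 − 4.054 − 149.813 = 258.71 m.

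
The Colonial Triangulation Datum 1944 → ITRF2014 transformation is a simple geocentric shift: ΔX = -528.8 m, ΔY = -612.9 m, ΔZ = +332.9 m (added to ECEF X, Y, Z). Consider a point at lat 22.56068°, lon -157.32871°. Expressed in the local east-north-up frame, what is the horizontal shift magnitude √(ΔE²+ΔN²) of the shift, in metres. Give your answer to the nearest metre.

363 m

At φ = 22.56068°, λ = -157.32871°: sin φ = 0.383662, cos φ = 0.923474, sin λ = -0.385444, cos λ = -0.922731.
ΔE = −sin λ·ΔX + cos λ·ΔY = −(-0.385444)·(-528.8) + (-0.922731)·(-612.9) = 361.72 m.
ΔN = −sin φ cos λ·ΔX − sin φ sin λ·ΔY + cos φ·ΔZ = −(0.383662)(-0.922731)(-528.8) − (0.383662)(-0.385444)(-612.9) + (0.923474)(332.9) = 29.58 m.
Horizontal magnitude = √(ΔE² + ΔN²) = √(361.72² + 29.58²) = 362.93 m.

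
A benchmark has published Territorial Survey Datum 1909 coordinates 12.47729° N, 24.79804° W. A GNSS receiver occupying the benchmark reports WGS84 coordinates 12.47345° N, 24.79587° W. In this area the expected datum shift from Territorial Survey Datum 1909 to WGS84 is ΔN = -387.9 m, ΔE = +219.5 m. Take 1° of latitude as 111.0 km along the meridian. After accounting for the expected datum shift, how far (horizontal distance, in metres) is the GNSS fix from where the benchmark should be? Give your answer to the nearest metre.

Observed coordinate differences: Δφ = -0.00384°, Δλ = +0.00217°.
Converting to metres (1° lat = 111000 m, cos φ = 0.976382): observed ΔN = -426.2 m, observed ΔE = 235.2 m.
Subtracting the expected shift leaves a residual of -426.2 − (-387.9) = -38.3 m north and 235.2 − (219.5) = 15.7 m east.
Residual distance = √((-38.3)² + 15.7²) = 41.4 m.

41 m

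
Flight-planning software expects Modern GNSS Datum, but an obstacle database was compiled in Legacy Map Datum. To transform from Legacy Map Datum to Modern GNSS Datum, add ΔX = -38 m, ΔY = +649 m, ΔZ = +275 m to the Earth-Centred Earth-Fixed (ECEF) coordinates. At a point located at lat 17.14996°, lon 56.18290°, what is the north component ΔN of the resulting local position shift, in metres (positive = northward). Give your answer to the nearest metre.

The local north axis is (−sin φ cos λ, −sin φ sin λ, cos φ), giving ΔN = 6.236 − 158.996 + 262.772 = 110.01 m.

ΔN = 110 m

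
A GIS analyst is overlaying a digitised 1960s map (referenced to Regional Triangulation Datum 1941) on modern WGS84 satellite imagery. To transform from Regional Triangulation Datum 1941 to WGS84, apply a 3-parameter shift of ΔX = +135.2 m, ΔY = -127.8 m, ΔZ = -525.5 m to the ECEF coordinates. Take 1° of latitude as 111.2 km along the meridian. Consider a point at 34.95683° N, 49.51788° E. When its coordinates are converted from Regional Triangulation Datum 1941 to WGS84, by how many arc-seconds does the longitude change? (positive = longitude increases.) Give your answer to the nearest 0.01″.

sin φ = 0.572959, cos φ = 0.819584, sin λ = 0.760609, cos λ = 0.649211.
East component: ΔE = −sin λ·ΔX + cos λ·ΔY = −(0.760609)(135.2) + (0.649211)(-127.8) = -185.80 m.
1° of latitude spans 111200 m; at latitude φ, 1° of longitude spans that × cos φ = 91137.7 m, so Δλ = -185.80 / 91137.7 × 3600 = -7.339″.

Δλ = -7.34″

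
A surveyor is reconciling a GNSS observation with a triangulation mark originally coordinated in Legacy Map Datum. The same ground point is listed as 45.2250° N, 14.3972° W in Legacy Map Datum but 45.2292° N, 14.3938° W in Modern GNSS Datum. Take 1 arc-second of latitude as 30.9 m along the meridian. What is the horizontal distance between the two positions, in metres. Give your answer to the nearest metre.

538 m

Δφ = 45.2292° − 45.2250° = +0.0042°; Δλ = -14.3938° − -14.3972° = +0.0034°.
1° of latitude = 3600 × 30.90 = 111240 m.
ΔN = Δφ × 111240 = 467.2 m; ΔE = Δλ × 111240 × cos(45.2250°) = +0.0034 × 111240 × 0.704325 = 266.4 m.
Distance = √(ΔE² + ΔN²) = √(266.4² + 467.2²) = 537.8 m.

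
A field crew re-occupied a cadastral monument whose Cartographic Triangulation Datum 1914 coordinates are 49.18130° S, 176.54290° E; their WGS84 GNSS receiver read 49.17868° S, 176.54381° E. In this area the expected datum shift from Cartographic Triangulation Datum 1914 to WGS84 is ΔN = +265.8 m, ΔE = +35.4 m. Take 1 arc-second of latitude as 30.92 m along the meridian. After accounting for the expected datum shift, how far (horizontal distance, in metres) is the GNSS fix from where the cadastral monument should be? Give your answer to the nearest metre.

40 m

Observed coordinate differences: Δφ = +0.00262°, Δλ = +0.00091°.
Converting to metres (1° lat = 111312 m, cos φ = 0.653668): observed ΔN = 291.6 m, observed ΔE = 66.2 m.
Subtracting the expected shift leaves a residual of 291.6 − (265.8) = 25.8 m north and 66.2 − (35.4) = 30.8 m east.
Residual distance = √(25.8² + 30.8²) = 40.2 m.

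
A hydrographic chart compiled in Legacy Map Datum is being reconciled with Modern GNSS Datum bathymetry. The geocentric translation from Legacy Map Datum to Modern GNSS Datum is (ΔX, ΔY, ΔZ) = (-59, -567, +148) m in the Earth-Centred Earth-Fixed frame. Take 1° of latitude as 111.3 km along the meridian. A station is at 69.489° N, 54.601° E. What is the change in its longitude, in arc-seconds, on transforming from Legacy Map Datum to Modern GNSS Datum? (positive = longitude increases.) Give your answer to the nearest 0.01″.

sin φ = 0.936605, cos φ = 0.350387, sin λ = 0.815138, cos λ = 0.579267.
East component: ΔE = −sin λ·ΔX + cos λ·ΔY = −(0.815138)(-59) + (0.579267)(-567) = -280.35 m.
1° of latitude spans 111300 m; at latitude φ, 1° of longitude spans that × cos φ = 38998.1 m, so Δλ = -280.35 / 38998.1 × 3600 = -25.880″.

Δλ = -25.88″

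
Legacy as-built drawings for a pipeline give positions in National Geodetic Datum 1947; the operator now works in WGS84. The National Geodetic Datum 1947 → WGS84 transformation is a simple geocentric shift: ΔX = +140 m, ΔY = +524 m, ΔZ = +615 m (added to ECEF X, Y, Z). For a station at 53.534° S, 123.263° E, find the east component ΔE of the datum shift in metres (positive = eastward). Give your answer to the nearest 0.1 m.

At φ = -53.534°, λ = 123.263°: sin φ = -0.804210, cos φ = 0.594346, sin λ = 0.836162, cos λ = -0.548483.
ΔE = −sin λ·ΔX + cos λ·ΔY = −(0.836162)·(140) + (-0.548483)·(524) = -404.47 m.

ΔE = -404.5 m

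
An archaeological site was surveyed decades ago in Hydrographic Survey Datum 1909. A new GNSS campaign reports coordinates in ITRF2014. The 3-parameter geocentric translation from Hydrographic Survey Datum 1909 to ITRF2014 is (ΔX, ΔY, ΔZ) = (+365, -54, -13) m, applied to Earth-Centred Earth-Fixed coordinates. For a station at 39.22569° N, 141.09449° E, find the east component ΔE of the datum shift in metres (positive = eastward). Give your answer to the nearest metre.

ΔE = -187 m

The local east axis at (φ, λ) is (−sin λ, cos λ, 0), so ΔE = −sin(141.09449°)·365 + cos(141.09449°)·(-54) = -187.21 m.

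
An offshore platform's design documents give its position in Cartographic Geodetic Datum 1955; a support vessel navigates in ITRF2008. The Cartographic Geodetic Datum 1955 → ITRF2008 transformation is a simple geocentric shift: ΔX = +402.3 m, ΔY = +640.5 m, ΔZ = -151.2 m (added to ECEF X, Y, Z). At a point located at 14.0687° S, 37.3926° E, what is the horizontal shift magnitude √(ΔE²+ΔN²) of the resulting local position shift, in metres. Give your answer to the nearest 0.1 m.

265.8 m

The local east axis at (φ, λ) is (−sin λ, cos λ, 0), so ΔE = −sin(37.3926°)·402.3 + cos(37.3926°)·640.5 = 264.57 m.
The local north axis is (−sin φ cos λ, −sin φ sin λ, cos φ), giving ΔN = 77.696 + 94.550 − 146.665 = 25.58 m.
Horizontal magnitude = √(ΔE² + ΔN²) = √(264.57² + 25.58²) = 265.80 m.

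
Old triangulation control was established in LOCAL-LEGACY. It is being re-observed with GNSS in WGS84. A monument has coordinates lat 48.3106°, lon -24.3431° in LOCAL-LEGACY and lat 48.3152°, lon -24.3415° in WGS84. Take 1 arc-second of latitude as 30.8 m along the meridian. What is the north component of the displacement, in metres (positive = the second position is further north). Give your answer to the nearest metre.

ΔN = 510 m

Δφ = 48.3152° − 48.3106° = +0.0046°; Δλ = -24.3415° − -24.3431° = +0.0016°.
1° of latitude = 3600 × 30.80 = 110880 m.
ΔN = Δφ × 110880 = 510.0 m; ΔE = Δλ × 110880 × cos(48.3106°) = +0.0016 × 110880 × 0.665092 = 118.0 m.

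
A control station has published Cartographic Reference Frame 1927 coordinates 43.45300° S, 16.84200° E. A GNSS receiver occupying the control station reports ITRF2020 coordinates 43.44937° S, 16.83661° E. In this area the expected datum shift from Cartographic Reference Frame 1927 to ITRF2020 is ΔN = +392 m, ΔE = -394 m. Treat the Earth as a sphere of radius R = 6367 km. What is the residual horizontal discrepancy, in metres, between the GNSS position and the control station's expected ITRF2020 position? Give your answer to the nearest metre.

42 m

Observed coordinate differences: Δφ = +0.00363°, Δλ = -0.00539°.
Converting to metres (1° lat = 111125 m, cos φ = 0.725939): observed ΔN = 403.4 m, observed ΔE = -434.8 m.
Subtracting the expected shift leaves a residual of 403.4 − (392) = 11.4 m north and -434.8 − (-394) = -40.8 m east.
Residual distance = √(11.4² + (-40.8)²) = 42.4 m.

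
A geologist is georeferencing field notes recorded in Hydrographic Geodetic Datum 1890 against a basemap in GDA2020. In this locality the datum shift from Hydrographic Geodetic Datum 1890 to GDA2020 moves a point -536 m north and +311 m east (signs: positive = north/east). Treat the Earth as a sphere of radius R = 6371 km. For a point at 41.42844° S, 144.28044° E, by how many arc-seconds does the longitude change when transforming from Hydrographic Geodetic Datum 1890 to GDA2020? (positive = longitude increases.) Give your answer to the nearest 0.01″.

At latitude -41.42844°, cos φ = 0.749783.
One radian of longitude at latitude φ spans R cos φ, so Δλ = ΔE / (R cos φ) = 311.0 / (6371000 × 0.749783) = 6.5105e-05 rad = 13.429″.

Δλ = 13.43″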